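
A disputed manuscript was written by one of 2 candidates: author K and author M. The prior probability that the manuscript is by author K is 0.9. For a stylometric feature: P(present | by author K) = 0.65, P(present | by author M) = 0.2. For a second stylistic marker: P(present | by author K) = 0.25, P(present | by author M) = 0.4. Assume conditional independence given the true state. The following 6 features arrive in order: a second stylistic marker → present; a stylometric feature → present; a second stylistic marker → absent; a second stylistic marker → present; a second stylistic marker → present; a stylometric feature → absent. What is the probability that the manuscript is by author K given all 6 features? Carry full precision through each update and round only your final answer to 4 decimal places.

0.7961

After a second stylistic marker='present': P(author K) = 0.25·0.9000 / (0.25·0.9000 + 0.4·0.1000) ≈ 0.8491
After a stylometric feature='present': P(author K) = 0.65·0.8491 / (0.65·0.8491 + 0.2·0.1509) ≈ 0.9481
After a second stylistic marker='absent': P(author K) = 0.75·0.9481 / (0.75·0.9481 + 0.6·0.0519) ≈ 0.9581
After a second stylistic marker='present': P(author K) = 0.25·0.9581 / (0.25·0.9581 + 0.4·0.0419) ≈ 0.9346
After a second stylistic marker='present': P(author K) = 0.25·0.9346 / (0.25·0.9346 + 0.4·0.0654) ≈ 0.8993
After a stylometric feature='absent': P(author K) = 0.35·0.8993 / (0.35·0.8993 + 0.8·0.1007) ≈ 0.7961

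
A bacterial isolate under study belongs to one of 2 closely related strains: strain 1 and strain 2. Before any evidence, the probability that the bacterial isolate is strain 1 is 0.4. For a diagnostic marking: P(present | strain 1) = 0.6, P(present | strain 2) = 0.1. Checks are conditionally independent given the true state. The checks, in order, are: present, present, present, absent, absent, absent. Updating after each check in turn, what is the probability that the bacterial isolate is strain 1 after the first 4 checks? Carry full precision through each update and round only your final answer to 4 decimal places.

0.9846

After 'present': P(strain 1) = 0.6·0.4000 / (0.6·0.4000 + 0.1·0.6000) ≈ 0.8000
After 'present': P(strain 1) = 0.6·0.8000 / (0.6·0.8000 + 0.1·0.2000) ≈ 0.9600
After 'present': P(strain 1) = 0.6·0.9600 / (0.6·0.9600 + 0.1·0.0400) ≈ 0.9931
After 'absent': P(strain 1) = 0.4·0.9931 / (0.4·0.9931 + 0.9·0.0069) ≈ 0.9846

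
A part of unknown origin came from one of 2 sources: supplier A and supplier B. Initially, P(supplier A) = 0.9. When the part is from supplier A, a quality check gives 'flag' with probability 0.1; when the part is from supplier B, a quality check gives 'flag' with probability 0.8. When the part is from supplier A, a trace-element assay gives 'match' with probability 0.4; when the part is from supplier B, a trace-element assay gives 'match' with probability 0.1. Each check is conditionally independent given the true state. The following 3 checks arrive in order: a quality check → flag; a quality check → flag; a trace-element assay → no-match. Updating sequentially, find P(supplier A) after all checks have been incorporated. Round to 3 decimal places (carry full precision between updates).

After a quality check='flag': P(supplier A) = 0.1·0.9000 / (0.1·0.9000 + 0.8·0.1000) ≈ 0.5294
After a quality check='flag': P(supplier A) = 0.1·0.5294 / (0.1·0.5294 + 0.8·0.4706) ≈ 0.1233
After a trace-element assay='no-match': P(supplier A) = 0.6·0.1233 / (0.6·0.1233 + 0.9·0.8767) ≈ 0.0857

0.086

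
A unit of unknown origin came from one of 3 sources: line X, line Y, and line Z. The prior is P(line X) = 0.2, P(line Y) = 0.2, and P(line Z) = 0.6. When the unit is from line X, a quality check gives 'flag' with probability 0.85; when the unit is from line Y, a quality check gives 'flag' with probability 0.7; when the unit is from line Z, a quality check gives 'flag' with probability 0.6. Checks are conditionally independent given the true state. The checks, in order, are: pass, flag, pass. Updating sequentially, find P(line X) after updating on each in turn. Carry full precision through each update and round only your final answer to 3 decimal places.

Each posterior becomes the prior for the next update.
After 'pass': normaliser = 0.15·0.2000 + 0.3·0.2000 + 0.4·0.6000; P(line X) ≈ 0.0909, P(line Y) ≈ 0.1818, P(line Z) ≈ 0.7273
After 'flag': normaliser = 0.85·0.0909 + 0.7·0.1818 + 0.6·0.7273; P(line X) ≈ 0.1206, P(line Y) ≈ 0.1986, P(line Z) ≈ 0.6809
After 'pass': normaliser = 0.15·0.1206 + 0.3·0.1986 + 0.4·0.6809; P(line X) ≈ 0.0517, P(line Y) ≈ 0.1702, P(line Z) ≈ 0.7781

0.052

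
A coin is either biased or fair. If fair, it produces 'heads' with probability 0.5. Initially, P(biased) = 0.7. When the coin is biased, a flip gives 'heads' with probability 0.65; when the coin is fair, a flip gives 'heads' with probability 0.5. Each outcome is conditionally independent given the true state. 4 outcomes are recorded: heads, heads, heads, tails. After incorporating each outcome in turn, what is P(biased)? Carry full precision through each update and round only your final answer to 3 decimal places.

0.782

Each posterior becomes the prior for the next update.
After 'heads': P(biased) = 0.65·0.7000 / (0.65·0.7000 + 0.5·0.3000) ≈ 0.7521
After 'heads': P(biased) = 0.65·0.7521 / (0.65·0.7521 + 0.5·0.2479) ≈ 0.7977
After 'heads': P(biased) = 0.65·0.7977 / (0.65·0.7977 + 0.5·0.2023) ≈ 0.8368
After 'tails': P(biased) = 0.35·0.8368 / (0.35·0.8368 + 0.5·0.1632) ≈ 0.7821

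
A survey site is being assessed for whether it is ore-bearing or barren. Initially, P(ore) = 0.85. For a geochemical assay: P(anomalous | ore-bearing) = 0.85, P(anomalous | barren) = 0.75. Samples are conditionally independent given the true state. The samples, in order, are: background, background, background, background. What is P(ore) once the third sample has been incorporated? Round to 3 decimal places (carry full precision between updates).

After 'background': P(ore) = 0.15·0.8500 / (0.15·0.8500 + 0.25·0.1500) ≈ 0.7727
After 'background': P(ore) = 0.15·0.7727 / (0.15·0.7727 + 0.25·0.2273) ≈ 0.6711
After 'background': P(ore) = 0.15·0.6711 / (0.15·0.6711 + 0.25·0.3289) ≈ 0.5504

0.550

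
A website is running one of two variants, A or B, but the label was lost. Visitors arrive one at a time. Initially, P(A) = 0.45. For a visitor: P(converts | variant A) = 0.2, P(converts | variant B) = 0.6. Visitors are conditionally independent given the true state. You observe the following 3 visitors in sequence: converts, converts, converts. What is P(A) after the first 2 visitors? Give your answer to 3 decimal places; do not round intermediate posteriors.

0.083

After 'converts': P(A) = 0.2·0.4500 / (0.2·0.4500 + 0.6·0.5500) ≈ 0.2143
After 'converts': P(A) = 0.2·0.2143 / (0.2·0.2143 + 0.6·0.7857) ≈ 0.0833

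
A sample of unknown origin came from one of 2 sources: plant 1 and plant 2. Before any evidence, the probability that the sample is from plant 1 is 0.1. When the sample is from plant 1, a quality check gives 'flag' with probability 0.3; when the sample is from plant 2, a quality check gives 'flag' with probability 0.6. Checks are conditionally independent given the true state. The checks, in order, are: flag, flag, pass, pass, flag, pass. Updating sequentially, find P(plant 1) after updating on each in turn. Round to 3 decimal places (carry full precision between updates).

0.069

After 'flag': P(plant 1) = 0.3·0.1000 / (0.3·0.1000 + 0.6·0.9000) ≈ 0.0526
After 'flag': P(plant 1) = 0.3·0.0526 / (0.3·0.0526 + 0.6·0.9474) ≈ 0.0270
After 'pass': P(plant 1) = 0.7·0.0270 / (0.7·0.0270 + 0.4·0.9730) ≈ 0.0464
After 'pass': P(plant 1) = 0.7·0.0464 / (0.7·0.0464 + 0.4·0.9536) ≈ 0.0784
After 'flag': P(plant 1) = 0.3·0.0784 / (0.3·0.0784 + 0.6·0.9216) ≈ 0.0408
After 'pass': P(plant 1) = 0.7·0.0408 / (0.7·0.0408 + 0.4·0.9592) ≈ 0.0693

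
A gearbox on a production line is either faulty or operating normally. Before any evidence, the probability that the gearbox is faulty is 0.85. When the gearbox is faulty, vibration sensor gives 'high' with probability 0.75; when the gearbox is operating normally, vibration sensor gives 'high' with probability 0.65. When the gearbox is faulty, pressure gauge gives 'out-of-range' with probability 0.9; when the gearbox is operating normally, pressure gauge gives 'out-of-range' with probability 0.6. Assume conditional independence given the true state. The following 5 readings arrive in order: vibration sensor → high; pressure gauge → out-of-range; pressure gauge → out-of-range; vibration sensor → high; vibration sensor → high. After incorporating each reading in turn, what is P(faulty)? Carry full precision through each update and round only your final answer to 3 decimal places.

After vibration sensor='high': P(faulty) = 0.75·0.8500 / (0.75·0.8500 + 0.65·0.1500) ≈ 0.8673
After pressure gauge='out-of-range': P(faulty) = 0.9·0.8673 / (0.9·0.8673 + 0.6·0.1327) ≈ 0.9075
After pressure gauge='out-of-range': P(faulty) = 0.9·0.9075 / (0.9·0.9075 + 0.6·0.0925) ≈ 0.9364
After vibration sensor='high': P(faulty) = 0.75·0.9364 / (0.75·0.9364 + 0.65·0.0636) ≈ 0.9444
After vibration sensor='high': P(faulty) = 0.75·0.9444 / (0.75·0.9444 + 0.65·0.0556) ≈ 0.9514

0.951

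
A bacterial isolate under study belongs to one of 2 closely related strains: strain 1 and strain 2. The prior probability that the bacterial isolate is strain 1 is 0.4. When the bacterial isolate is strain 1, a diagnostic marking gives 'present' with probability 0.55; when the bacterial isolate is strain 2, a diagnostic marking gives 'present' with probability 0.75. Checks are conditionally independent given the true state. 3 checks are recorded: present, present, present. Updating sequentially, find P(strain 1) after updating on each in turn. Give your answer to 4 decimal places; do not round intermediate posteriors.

0.2082

After 'present': P(strain 1) = 0.55·0.4000 / (0.55·0.4000 + 0.75·0.6000) ≈ 0.3284
After 'present': P(strain 1) = 0.55·0.3284 / (0.55·0.3284 + 0.75·0.6716) ≈ 0.2639
After 'present': P(strain 1) = 0.55·0.2639 / (0.55·0.2639 + 0.75·0.7361) ≈ 0.2082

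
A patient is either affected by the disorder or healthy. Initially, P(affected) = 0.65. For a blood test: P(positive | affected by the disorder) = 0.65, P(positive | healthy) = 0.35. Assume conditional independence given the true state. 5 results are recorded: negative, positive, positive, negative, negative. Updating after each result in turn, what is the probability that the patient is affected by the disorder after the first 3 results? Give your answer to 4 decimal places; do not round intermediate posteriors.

0.7752

After 'negative': P(affected) = 0.35·0.6500 / (0.35·0.6500 + 0.65·0.3500) ≈ 0.5000
After 'positive': P(affected) = 0.65·0.5000 / (0.65·0.5000 + 0.35·0.5000) ≈ 0.6500
After 'positive': P(affected) = 0.65·0.6500 / (0.65·0.6500 + 0.35·0.3500) ≈ 0.7752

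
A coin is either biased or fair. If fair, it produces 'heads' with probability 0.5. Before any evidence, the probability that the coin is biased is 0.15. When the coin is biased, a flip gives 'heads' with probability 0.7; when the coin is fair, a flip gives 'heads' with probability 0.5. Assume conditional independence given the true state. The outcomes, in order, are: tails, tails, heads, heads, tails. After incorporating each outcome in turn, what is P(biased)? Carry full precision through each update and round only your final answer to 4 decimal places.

0.0695

After 'tails': P(biased) = 0.3·0.1500 / (0.3·0.1500 + 0.5·0.8500) ≈ 0.0957
After 'tails': P(biased) = 0.3·0.0957 / (0.3·0.0957 + 0.5·0.9043) ≈ 0.0597
After 'heads': P(biased) = 0.7·0.0597 / (0.7·0.0597 + 0.5·0.9403) ≈ 0.0817
After 'heads': P(biased) = 0.7·0.0817 / (0.7·0.0817 + 0.5·0.9183) ≈ 0.1107
After 'tails': P(biased) = 0.3·0.1107 / (0.3·0.1107 + 0.5·0.8893) ≈ 0.0695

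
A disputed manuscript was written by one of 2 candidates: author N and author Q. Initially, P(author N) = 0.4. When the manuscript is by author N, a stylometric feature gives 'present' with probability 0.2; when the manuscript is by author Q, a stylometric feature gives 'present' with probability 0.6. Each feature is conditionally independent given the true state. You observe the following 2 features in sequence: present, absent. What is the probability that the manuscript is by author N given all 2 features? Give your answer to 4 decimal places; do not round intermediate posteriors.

0.3077

Each posterior becomes the prior for the next update.
After 'present': P(author N) = 0.2·0.4000 / (0.2·0.4000 + 0.6·0.6000) ≈ 0.1818
After 'absent': P(author N) = 0.8·0.1818 / (0.8·0.1818 + 0.4·0.8182) ≈ 0.3077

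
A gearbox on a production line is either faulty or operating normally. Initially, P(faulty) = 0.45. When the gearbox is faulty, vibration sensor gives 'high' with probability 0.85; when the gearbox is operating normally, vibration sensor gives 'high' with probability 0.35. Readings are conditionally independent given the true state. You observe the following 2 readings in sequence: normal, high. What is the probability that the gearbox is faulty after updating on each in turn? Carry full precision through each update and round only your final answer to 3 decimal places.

0.314

After 'normal': P(faulty) = 0.15·0.4500 / (0.15·0.4500 + 0.65·0.5500) ≈ 0.1588
After 'high': P(faulty) = 0.85·0.1588 / (0.85·0.1588 + 0.35·0.8412) ≈ 0.3144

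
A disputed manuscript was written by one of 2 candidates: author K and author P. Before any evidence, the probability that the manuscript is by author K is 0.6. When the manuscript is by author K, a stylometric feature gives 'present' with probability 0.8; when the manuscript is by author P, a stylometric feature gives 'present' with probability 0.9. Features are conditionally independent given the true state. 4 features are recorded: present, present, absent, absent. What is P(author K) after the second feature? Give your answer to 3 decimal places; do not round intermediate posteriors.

Each posterior becomes the prior for the next update.
After 'present': P(author K) = 0.8·0.6000 / (0.8·0.6000 + 0.9·0.4000) ≈ 0.5714
After 'present': P(author K) = 0.8·0.5714 / (0.8·0.5714 + 0.9·0.4286) ≈ 0.5424

0.542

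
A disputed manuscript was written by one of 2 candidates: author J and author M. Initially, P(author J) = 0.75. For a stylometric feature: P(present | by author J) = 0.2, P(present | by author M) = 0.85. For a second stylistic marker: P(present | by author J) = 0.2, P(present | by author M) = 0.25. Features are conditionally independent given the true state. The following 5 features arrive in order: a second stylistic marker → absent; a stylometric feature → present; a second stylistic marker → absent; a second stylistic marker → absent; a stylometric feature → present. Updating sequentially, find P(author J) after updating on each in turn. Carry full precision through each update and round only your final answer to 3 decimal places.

0.168

After a second stylistic marker='absent': P(author J) = 0.8·0.7500 / (0.8·0.7500 + 0.75·0.2500) ≈ 0.7619
After a stylometric feature='present': P(author J) = 0.2·0.7619 / (0.2·0.7619 + 0.85·0.2381) ≈ 0.4295
After a second stylistic marker='absent': P(author J) = 0.8·0.4295 / (0.8·0.4295 + 0.75·0.5705) ≈ 0.4454
After a second stylistic marker='absent': P(author J) = 0.8·0.4454 / (0.8·0.4454 + 0.75·0.5546) ≈ 0.4614
After a stylometric feature='present': P(author J) = 0.2·0.4614 / (0.2·0.4614 + 0.85·0.5386) ≈ 0.1678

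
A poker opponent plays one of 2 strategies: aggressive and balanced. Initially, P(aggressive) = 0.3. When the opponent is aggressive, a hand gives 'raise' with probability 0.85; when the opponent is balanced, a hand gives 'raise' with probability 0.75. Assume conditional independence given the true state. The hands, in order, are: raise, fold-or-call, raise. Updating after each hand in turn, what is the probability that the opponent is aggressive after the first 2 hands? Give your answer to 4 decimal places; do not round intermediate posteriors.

After 'raise': P(aggressive) = 0.85·0.3000 / (0.85·0.3000 + 0.75·0.7000) ≈ 0.3269
After 'fold-or-call': P(aggressive) = 0.15·0.3269 / (0.15·0.3269 + 0.25·0.6731) ≈ 0.2257

0.2257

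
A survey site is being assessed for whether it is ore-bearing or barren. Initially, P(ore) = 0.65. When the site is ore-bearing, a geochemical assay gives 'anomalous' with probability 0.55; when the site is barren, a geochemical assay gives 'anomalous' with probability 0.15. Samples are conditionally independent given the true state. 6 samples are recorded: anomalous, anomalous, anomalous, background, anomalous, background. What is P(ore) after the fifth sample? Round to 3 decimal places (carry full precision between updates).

0.994

Each posterior becomes the prior for the next update.
After 'anomalous': P(ore) = 0.55·0.6500 / (0.55·0.6500 + 0.15·0.3500) ≈ 0.8720
After 'anomalous': P(ore) = 0.55·0.8720 / (0.55·0.8720 + 0.15·0.1280) ≈ 0.9615
After 'anomalous': P(ore) = 0.55·0.9615 / (0.55·0.9615 + 0.15·0.0385) ≈ 0.9892
After 'background': P(ore) = 0.45·0.9892 / (0.45·0.9892 + 0.85·0.0108) ≈ 0.9798
After 'anomalous': P(ore) = 0.55·0.9798 / (0.55·0.9798 + 0.15·0.0202) ≈ 0.9944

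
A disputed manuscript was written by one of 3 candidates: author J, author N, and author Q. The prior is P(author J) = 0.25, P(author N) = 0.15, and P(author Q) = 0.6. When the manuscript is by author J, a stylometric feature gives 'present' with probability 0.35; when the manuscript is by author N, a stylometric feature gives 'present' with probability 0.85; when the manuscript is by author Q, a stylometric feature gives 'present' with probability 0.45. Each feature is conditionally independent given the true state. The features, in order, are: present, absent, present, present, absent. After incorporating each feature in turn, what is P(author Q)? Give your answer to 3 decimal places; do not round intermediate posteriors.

0.715

After 'present': normaliser = 0.35·0.2500 + 0.85·0.1500 + 0.45·0.6000; P(author J) ≈ 0.1804, P(author N) ≈ 0.2629, P(author Q) ≈ 0.5567
After 'absent': normaliser = 0.65·0.1804 + 0.15·0.2629 + 0.55·0.5567; P(author J) ≈ 0.2533, P(author N) ≈ 0.0852, P(author Q) ≈ 0.6615
After 'present': normaliser = 0.35·0.2533 + 0.85·0.0852 + 0.45·0.6615; P(author J) ≈ 0.1933, P(author N) ≈ 0.1578, P(author Q) ≈ 0.6489
After 'present': normaliser = 0.35·0.1933 + 0.85·0.1578 + 0.45·0.6489; P(author J) ≈ 0.1370, P(author N) ≈ 0.2717, P(author Q) ≈ 0.5913
After 'absent': normaliser = 0.65·0.1370 + 0.15·0.2717 + 0.55·0.5913; P(author J) ≈ 0.1957, P(author N) ≈ 0.0896, P(author Q) ≈ 0.7147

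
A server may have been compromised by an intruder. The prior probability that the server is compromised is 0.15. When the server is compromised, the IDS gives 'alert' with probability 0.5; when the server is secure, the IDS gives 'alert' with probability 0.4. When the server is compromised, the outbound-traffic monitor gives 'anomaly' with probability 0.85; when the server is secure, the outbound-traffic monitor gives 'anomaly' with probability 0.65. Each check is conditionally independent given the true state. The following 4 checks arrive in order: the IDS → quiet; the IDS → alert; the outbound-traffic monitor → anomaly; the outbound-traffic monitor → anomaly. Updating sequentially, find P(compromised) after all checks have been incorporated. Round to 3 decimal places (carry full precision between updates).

0.239

After the IDS='quiet': P(compromised) = 0.5·0.1500 / (0.5·0.1500 + 0.6·0.8500) ≈ 0.1282
After the IDS='alert': P(compromised) = 0.5·0.1282 / (0.5·0.1282 + 0.4·0.8718) ≈ 0.1553
After the outbound-traffic monitor='anomaly': P(compromised) = 0.85·0.1553 / (0.85·0.1553 + 0.65·0.8447) ≈ 0.1938
After the outbound-traffic monitor='anomaly': P(compromised) = 0.85·0.1938 / (0.85·0.1938 + 0.65·0.8062) ≈ 0.2392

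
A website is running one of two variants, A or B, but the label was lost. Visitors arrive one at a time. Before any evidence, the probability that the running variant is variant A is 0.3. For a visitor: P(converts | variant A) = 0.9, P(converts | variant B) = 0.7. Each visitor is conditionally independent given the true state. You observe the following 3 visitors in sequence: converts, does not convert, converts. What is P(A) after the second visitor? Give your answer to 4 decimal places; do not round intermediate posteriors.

0.1552

After 'converts': P(A) = 0.9·0.3000 / (0.9·0.3000 + 0.7·0.7000) ≈ 0.3553
After 'does not convert': P(A) = 0.1·0.3553 / (0.1·0.3553 + 0.3·0.6447) ≈ 0.1552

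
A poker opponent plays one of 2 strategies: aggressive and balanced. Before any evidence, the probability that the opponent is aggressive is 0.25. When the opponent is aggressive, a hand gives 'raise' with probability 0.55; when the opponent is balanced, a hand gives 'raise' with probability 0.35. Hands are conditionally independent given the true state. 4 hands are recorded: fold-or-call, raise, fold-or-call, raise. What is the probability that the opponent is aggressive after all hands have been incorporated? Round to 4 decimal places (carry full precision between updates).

After 'fold-or-call': P(aggressive) = 0.45·0.2500 / (0.45·0.2500 + 0.65·0.7500) ≈ 0.1875
After 'raise': P(aggressive) = 0.55·0.1875 / (0.55·0.1875 + 0.35·0.8125) ≈ 0.2661
After 'fold-or-call': P(aggressive) = 0.45·0.2661 / (0.45·0.2661 + 0.65·0.7339) ≈ 0.2007
After 'raise': P(aggressive) = 0.55·0.2007 / (0.55·0.2007 + 0.35·0.7993) ≈ 0.2829

0.2829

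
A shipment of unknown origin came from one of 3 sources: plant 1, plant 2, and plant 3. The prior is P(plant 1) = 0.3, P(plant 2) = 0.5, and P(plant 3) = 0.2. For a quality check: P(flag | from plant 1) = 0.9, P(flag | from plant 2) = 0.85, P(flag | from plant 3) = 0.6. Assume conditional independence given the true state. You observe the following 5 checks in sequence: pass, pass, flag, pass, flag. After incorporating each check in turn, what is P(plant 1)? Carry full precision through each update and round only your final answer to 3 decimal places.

0.040

After 'pass': normaliser = 0.1·0.3000 + 0.15·0.5000 + 0.4·0.2000; P(plant 1) ≈ 0.1622, P(plant 2) ≈ 0.4054, P(plant 3) ≈ 0.4324
After 'pass': normaliser = 0.1·0.1622 + 0.15·0.4054 + 0.4·0.4324; P(plant 1) ≈ 0.0649, P(plant 2) ≈ 0.2432, P(plant 3) ≈ 0.6919
After 'flag': normaliser = 0.9·0.0649 + 0.85·0.2432 + 0.6·0.6919; P(plant 1) ≈ 0.0858, P(plant 2) ≈ 0.3039, P(plant 3) ≈ 0.6103
After 'pass': normaliser = 0.1·0.0858 + 0.15·0.3039 + 0.4·0.6103; P(plant 1) ≈ 0.0288, P(plant 2) ≈ 0.1528, P(plant 3) ≈ 0.8184
After 'flag': normaliser = 0.9·0.0288 + 0.85·0.1528 + 0.6·0.8184; P(plant 1) ≈ 0.0400, P(plant 2) ≈ 0.2009, P(plant 3) ≈ 0.7591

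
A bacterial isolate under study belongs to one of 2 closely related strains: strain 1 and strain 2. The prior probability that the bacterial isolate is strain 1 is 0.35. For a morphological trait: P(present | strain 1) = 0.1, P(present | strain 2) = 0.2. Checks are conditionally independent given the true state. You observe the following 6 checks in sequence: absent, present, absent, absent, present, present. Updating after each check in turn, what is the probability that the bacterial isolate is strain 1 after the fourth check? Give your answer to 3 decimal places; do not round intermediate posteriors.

0.277

Each posterior becomes the prior for the next update.
After 'absent': P(strain 1) = 0.9·0.3500 / (0.9·0.3500 + 0.8·0.6500) ≈ 0.3772
After 'present': P(strain 1) = 0.1·0.3772 / (0.1·0.3772 + 0.2·0.6228) ≈ 0.2325
After 'absent': P(strain 1) = 0.9·0.2325 / (0.9·0.2325 + 0.8·0.7675) ≈ 0.2541
After 'absent': P(strain 1) = 0.9·0.2541 / (0.9·0.2541 + 0.8·0.7459) ≈ 0.2771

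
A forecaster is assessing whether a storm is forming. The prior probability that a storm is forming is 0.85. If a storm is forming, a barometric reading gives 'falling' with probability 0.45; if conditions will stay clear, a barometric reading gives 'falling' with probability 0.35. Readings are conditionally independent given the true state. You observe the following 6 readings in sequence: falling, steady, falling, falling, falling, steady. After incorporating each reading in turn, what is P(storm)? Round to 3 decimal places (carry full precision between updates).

0.917

After 'falling': P(storm) = 0.45·0.8500 / (0.45·0.8500 + 0.35·0.1500) ≈ 0.8793
After 'steady': P(storm) = 0.55·0.8793 / (0.55·0.8793 + 0.65·0.1207) ≈ 0.8604
After 'falling': P(storm) = 0.45·0.8604 / (0.45·0.8604 + 0.35·0.1396) ≈ 0.8880
After 'falling': P(storm) = 0.45·0.8880 / (0.45·0.8880 + 0.35·0.1120) ≈ 0.9106
After 'falling': P(storm) = 0.45·0.9106 / (0.45·0.9106 + 0.35·0.0894) ≈ 0.9291
After 'steady': P(storm) = 0.55·0.9291 / (0.55·0.9291 + 0.65·0.0709) ≈ 0.9173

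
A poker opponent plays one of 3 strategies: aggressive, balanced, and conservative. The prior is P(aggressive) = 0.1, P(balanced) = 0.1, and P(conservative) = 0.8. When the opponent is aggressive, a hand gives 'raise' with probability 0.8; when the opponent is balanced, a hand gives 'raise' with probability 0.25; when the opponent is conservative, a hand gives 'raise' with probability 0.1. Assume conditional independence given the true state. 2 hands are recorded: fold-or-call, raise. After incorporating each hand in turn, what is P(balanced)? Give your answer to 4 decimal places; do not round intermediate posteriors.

After 'fold-or-call': normaliser = 0.2·0.1000 + 0.75·0.1000 + 0.9·0.8000; P(aggressive) ≈ 0.0245, P(balanced) ≈ 0.0920, P(conservative) ≈ 0.8834
After 'raise': normaliser = 0.8·0.0245 + 0.25·0.0920 + 0.1·0.8834; P(aggressive) ≈ 0.1499, P(balanced) ≈ 0.1756, P(conservative) ≈ 0.6745

0.1756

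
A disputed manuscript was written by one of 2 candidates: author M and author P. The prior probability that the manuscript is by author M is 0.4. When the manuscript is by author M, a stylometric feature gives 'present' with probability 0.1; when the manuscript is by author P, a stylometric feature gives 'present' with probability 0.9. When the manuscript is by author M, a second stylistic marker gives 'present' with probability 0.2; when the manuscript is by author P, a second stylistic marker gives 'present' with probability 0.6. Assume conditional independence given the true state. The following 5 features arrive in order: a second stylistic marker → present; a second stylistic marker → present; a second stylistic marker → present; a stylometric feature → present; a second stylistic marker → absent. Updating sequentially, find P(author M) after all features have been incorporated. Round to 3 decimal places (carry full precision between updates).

After a second stylistic marker='present': P(author M) = 0.2·0.4000 / (0.2·0.4000 + 0.6·0.6000) ≈ 0.1818
After a second stylistic marker='present': P(author M) = 0.2·0.1818 / (0.2·0.1818 + 0.6·0.8182) ≈ 0.0690
After a second stylistic marker='present': P(author M) = 0.2·0.0690 / (0.2·0.0690 + 0.6·0.9310) ≈ 0.0241
After a stylometric feature='present': P(author M) = 0.1·0.0241 / (0.1·0.0241 + 0.9·0.9759) ≈ 0.0027
After a second stylistic marker='absent': P(author M) = 0.8·0.0027 / (0.8·0.0027 + 0.4·0.9973) ≈ 0.0055

0.005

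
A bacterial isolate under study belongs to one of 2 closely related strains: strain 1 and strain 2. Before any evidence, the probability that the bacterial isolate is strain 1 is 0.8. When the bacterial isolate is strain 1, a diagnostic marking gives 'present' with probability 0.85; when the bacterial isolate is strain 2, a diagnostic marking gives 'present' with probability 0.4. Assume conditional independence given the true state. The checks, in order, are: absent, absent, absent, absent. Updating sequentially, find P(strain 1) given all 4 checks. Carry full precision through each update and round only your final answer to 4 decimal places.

Each posterior becomes the prior for the next update.
After 'absent': P(strain 1) = 0.15·0.8000 / (0.15·0.8000 + 0.6·0.2000) ≈ 0.5000
After 'absent': P(strain 1) = 0.15·0.5000 / (0.15·0.5000 + 0.6·0.5000) ≈ 0.2000
After 'absent': P(strain 1) = 0.15·0.2000 / (0.15·0.2000 + 0.6·0.8000) ≈ 0.0588
After 'absent': P(strain 1) = 0.15·0.0588 / (0.15·0.0588 + 0.6·0.9412) ≈ 0.0154

0.0154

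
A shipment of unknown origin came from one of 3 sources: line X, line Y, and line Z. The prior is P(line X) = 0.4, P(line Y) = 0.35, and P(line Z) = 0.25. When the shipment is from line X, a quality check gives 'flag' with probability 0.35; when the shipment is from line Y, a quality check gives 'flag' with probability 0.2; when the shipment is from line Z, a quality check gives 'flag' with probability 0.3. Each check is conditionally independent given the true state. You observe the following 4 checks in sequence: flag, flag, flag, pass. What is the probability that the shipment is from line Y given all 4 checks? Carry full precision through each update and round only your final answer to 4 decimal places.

After 'flag': normaliser = 0.35·0.4000 + 0.2·0.3500 + 0.3·0.2500; P(line X) ≈ 0.4912, P(line Y) ≈ 0.2456, P(line Z) ≈ 0.2632
After 'flag': normaliser = 0.35·0.4912 + 0.2·0.2456 + 0.3·0.2632; P(line X) ≈ 0.5731, P(line Y) ≈ 0.1637, P(line Z) ≈ 0.2632
After 'flag': normaliser = 0.35·0.5731 + 0.2·0.1637 + 0.3·0.2632; P(line X) ≈ 0.6423, P(line Y) ≈ 0.1049, P(line Z) ≈ 0.2528
After 'pass': normaliser = 0.65·0.6423 + 0.8·0.1049 + 0.7·0.2528; P(line X) ≈ 0.6155, P(line Y) ≈ 0.1237, P(line Z) ≈ 0.2609

0.1237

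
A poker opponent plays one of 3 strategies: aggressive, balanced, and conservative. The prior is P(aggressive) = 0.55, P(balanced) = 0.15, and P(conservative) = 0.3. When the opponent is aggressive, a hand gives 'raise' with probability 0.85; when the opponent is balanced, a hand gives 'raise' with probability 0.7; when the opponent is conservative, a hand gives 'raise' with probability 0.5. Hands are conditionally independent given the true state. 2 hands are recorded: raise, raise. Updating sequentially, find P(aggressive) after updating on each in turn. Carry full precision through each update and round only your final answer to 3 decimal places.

Each posterior becomes the prior for the next update.
After 'raise': normaliser = 0.85·0.5500 + 0.7·0.1500 + 0.5·0.3000; P(aggressive) ≈ 0.6471, P(balanced) ≈ 0.1453, P(conservative) ≈ 0.2076
After 'raise': normaliser = 0.85·0.6471 + 0.7·0.1453 + 0.5·0.2076; P(aggressive) ≈ 0.7280, P(balanced) ≈ 0.1346, P(conservative) ≈ 0.1374

0.728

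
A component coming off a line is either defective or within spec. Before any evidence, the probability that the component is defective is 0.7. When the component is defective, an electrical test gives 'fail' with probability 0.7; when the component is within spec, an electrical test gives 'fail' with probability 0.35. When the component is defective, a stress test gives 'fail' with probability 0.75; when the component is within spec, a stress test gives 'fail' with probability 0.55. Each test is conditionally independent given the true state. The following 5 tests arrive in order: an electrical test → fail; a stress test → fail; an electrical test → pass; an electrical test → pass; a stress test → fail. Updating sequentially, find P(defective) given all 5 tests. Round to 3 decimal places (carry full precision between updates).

After an electrical test='fail': P(defective) = 0.7·0.7000 / (0.7·0.7000 + 0.35·0.3000) ≈ 0.8235
After a stress test='fail': P(defective) = 0.75·0.8235 / (0.75·0.8235 + 0.55·0.1765) ≈ 0.8642
After an electrical test='pass': P(defective) = 0.3·0.8642 / (0.3·0.8642 + 0.65·0.1358) ≈ 0.7460
After an electrical test='pass': P(defective) = 0.3·0.7460 / (0.3·0.7460 + 0.65·0.2540) ≈ 0.5755
After a stress test='fail': P(defective) = 0.75·0.5755 / (0.75·0.5755 + 0.55·0.4245) ≈ 0.6489

0.649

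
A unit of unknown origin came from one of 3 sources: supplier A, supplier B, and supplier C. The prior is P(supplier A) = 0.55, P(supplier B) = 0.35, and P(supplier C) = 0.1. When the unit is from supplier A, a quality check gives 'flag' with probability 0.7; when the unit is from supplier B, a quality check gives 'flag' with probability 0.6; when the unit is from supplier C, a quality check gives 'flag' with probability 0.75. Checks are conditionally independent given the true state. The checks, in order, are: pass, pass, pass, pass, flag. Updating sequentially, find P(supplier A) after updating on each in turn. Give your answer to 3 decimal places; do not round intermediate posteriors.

After 'pass': normaliser = 0.3·0.5500 + 0.4·0.3500 + 0.25·0.1000; P(supplier A) ≈ 0.5000, P(supplier B) ≈ 0.4242, P(supplier C) ≈ 0.0758
After 'pass': normaliser = 0.3·0.5000 + 0.4·0.4242 + 0.25·0.0758; P(supplier A) ≈ 0.4430, P(supplier B) ≈ 0.5011, P(supplier C) ≈ 0.0559
After 'pass': normaliser = 0.3·0.4430 + 0.4·0.5011 + 0.25·0.0559; P(supplier A) ≈ 0.3826, P(supplier B) ≈ 0.5771, P(supplier C) ≈ 0.0403
After 'pass': normaliser = 0.3·0.3826 + 0.4·0.5771 + 0.25·0.0403; P(supplier A) ≈ 0.3227, P(supplier B) ≈ 0.6490, P(supplier C) ≈ 0.0283
After 'flag': normaliser = 0.7·0.3227 + 0.6·0.6490 + 0.75·0.0283; P(supplier A) ≈ 0.3549, P(supplier B) ≈ 0.6118, P(supplier C) ≈ 0.0333

0.355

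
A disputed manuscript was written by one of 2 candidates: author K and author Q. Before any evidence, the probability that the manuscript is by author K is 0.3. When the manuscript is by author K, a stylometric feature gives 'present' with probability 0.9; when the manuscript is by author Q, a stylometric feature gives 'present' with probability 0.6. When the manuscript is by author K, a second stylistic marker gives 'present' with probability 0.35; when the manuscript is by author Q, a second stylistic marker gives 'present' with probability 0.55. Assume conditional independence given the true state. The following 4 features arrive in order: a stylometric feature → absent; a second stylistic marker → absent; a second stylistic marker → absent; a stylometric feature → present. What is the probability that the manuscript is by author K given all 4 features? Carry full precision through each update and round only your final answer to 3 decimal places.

0.251

After a stylometric feature='absent': P(author K) = 0.1·0.3000 / (0.1·0.3000 + 0.4·0.7000) ≈ 0.0968
After a second stylistic marker='absent': P(author K) = 0.65·0.0968 / (0.65·0.0968 + 0.45·0.9032) ≈ 0.1340
After a second stylistic marker='absent': P(author K) = 0.65·0.1340 / (0.65·0.1340 + 0.45·0.8660) ≈ 0.1827
After a stylometric feature='present': P(author K) = 0.9·0.1827 / (0.9·0.1827 + 0.6·0.8173) ≈ 0.2511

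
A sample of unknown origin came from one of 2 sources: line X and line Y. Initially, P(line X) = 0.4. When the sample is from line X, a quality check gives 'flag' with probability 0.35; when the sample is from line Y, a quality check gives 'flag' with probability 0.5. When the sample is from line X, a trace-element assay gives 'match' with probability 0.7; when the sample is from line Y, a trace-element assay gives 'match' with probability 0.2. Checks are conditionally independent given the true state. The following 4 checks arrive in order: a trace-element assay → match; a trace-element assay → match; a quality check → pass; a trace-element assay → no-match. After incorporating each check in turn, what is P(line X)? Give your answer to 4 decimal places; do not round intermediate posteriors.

0.7992

After a trace-element assay='match': P(line X) = 0.7·0.4000 / (0.7·0.4000 + 0.2·0.6000) ≈ 0.7000
After a trace-element assay='match': P(line X) = 0.7·0.7000 / (0.7·0.7000 + 0.2·0.3000) ≈ 0.8909
After a quality check='pass': P(line X) = 0.65·0.8909 / (0.65·0.8909 + 0.5·0.1091) ≈ 0.9139
After a trace-element assay='no-match': P(line X) = 0.3·0.9139 / (0.3·0.9139 + 0.8·0.0861) ≈ 0.7992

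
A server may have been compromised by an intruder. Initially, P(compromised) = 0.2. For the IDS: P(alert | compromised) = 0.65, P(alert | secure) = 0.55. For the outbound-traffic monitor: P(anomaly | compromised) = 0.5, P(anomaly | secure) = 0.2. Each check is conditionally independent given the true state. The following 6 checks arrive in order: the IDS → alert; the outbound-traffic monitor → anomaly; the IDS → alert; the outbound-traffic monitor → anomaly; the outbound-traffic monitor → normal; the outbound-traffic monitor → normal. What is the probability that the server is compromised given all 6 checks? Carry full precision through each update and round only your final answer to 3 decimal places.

0.460

After the IDS='alert': P(compromised) = 0.65·0.2000 / (0.65·0.2000 + 0.55·0.8000) ≈ 0.2281
After the outbound-traffic monitor='anomaly': P(compromised) = 0.5·0.2281 / (0.5·0.2281 + 0.2·0.7719) ≈ 0.4248
After the IDS='alert': P(compromised) = 0.65·0.4248 / (0.65·0.4248 + 0.55·0.5752) ≈ 0.4661
After the outbound-traffic monitor='anomaly': P(compromised) = 0.5·0.4661 / (0.5·0.4661 + 0.2·0.5339) ≈ 0.6858
After the outbound-traffic monitor='normal': P(compromised) = 0.5·0.6858 / (0.5·0.6858 + 0.8·0.3142) ≈ 0.5770
After the outbound-traffic monitor='normal': P(compromised) = 0.5·0.5770 / (0.5·0.5770 + 0.8·0.4230) ≈ 0.4602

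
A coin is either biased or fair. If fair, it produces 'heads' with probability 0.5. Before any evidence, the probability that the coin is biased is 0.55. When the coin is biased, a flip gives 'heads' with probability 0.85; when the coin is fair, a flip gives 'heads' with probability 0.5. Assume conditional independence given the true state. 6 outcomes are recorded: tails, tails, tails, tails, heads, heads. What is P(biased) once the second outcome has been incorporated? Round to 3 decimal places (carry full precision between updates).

After 'tails': P(biased) = 0.15·0.5500 / (0.15·0.5500 + 0.5·0.4500) ≈ 0.2683
After 'tails': P(biased) = 0.15·0.2683 / (0.15·0.2683 + 0.5·0.7317) ≈ 0.0991

0.099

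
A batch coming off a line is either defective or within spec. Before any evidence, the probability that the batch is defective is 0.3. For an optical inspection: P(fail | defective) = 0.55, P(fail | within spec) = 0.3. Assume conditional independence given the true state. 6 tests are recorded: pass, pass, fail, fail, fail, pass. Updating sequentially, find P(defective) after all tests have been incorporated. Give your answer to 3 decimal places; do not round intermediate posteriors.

0.412

After 'pass': P(defective) = 0.45·0.3000 / (0.45·0.3000 + 0.7·0.7000) ≈ 0.2160
After 'pass': P(defective) = 0.45·0.2160 / (0.45·0.2160 + 0.7·0.7840) ≈ 0.1505
After 'fail': P(defective) = 0.55·0.1505 / (0.55·0.1505 + 0.3·0.8495) ≈ 0.2451
After 'fail': P(defective) = 0.55·0.2451 / (0.55·0.2451 + 0.3·0.7549) ≈ 0.3732
After 'fail': P(defective) = 0.55·0.3732 / (0.55·0.3732 + 0.3·0.6268) ≈ 0.5218
After 'pass': P(defective) = 0.45·0.5218 / (0.45·0.5218 + 0.7·0.4782) ≈ 0.4123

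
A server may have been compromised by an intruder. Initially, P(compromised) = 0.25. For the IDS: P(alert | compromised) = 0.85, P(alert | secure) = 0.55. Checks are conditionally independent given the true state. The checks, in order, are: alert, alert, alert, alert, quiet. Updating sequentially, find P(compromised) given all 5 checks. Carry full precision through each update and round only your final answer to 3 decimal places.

0.388

Each posterior becomes the prior for the next update.
After 'alert': P(compromised) = 0.85·0.2500 / (0.85·0.2500 + 0.55·0.7500) ≈ 0.3400
After 'alert': P(compromised) = 0.85·0.3400 / (0.85·0.3400 + 0.55·0.6600) ≈ 0.4433
After 'alert': P(compromised) = 0.85·0.4433 / (0.85·0.4433 + 0.55·0.5567) ≈ 0.5517
After 'alert': P(compromised) = 0.85·0.5517 / (0.85·0.5517 + 0.55·0.4483) ≈ 0.6554
After 'quiet': P(compromised) = 0.15·0.6554 / (0.15·0.6554 + 0.45·0.3446) ≈ 0.3879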